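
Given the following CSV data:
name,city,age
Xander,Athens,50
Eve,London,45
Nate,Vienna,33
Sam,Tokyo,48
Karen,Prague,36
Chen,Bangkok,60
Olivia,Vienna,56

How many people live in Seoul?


Scanning city column for 'Seoul':
Total matches: 0

ANSWER: 0


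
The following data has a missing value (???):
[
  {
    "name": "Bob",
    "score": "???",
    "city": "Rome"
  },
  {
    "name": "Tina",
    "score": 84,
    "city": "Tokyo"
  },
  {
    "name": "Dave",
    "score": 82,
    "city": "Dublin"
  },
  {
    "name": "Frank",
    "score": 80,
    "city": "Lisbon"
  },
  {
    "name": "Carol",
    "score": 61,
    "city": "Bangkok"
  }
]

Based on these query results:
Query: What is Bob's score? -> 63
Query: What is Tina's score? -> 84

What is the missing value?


The missing value is Bob's score
From query: Bob's score = 63

ANSWER: 63


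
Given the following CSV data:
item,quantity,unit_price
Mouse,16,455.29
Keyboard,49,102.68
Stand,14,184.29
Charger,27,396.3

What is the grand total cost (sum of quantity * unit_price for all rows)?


Computing row totals:
  Mouse: 16 * 455.29 = 7284.64
  Keyboard: 49 * 102.68 = 5031.32
  Stand: 14 * 184.29 = 2580.06
  Charger: 27 * 396.3 = 10700.1
Grand total = 7284.64 + 5031.32 + 2580.06 + 10700.1 = 25596.12

ANSWER: 25596.12


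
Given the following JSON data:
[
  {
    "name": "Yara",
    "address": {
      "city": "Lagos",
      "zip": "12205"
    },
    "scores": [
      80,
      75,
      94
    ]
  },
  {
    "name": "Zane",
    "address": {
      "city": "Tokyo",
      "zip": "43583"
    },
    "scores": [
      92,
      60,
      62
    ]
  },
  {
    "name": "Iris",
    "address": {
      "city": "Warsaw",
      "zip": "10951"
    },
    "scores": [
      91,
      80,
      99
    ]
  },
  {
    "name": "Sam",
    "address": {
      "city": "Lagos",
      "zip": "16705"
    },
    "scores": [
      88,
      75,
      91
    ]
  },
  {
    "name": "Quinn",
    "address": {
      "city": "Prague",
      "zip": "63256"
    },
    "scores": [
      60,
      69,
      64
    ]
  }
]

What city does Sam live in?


Path: records[3].address.city
Value: Lagos

ANSWER: Lagos


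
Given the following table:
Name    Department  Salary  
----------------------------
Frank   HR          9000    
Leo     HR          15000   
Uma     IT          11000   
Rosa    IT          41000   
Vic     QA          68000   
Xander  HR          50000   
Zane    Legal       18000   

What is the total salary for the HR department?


HR department members:
  Frank: 9000
  Leo: 15000
  Xander: 50000
Total = 9000 + 15000 + 50000 = 74000

ANSWER: 74000


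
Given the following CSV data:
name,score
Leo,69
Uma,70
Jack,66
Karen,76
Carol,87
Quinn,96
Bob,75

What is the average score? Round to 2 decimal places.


Scores: 69, 70, 66, 76, 87, 96, 75
Sum = 539
Count = 7
Average = 539 / 7 = 77.00

ANSWER: 77.00


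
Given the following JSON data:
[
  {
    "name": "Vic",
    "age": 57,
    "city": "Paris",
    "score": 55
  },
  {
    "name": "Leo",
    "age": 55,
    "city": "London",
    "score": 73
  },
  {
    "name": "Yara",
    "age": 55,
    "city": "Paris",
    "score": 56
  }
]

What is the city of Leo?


Looking up record where name = Leo
Record index: 1
Field 'city' = London

ANSWER: London


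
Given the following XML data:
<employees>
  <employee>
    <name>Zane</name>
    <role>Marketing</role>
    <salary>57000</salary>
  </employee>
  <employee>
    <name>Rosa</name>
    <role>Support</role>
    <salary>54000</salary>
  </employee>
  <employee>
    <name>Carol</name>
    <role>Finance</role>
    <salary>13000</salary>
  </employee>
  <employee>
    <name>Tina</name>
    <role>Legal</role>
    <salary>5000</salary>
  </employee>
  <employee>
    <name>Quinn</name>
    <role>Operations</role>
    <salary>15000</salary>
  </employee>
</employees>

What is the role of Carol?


Searching for <employee> with <name>Carol</name>
Found at position 3
<role>Finance</role>

ANSWER: Finance


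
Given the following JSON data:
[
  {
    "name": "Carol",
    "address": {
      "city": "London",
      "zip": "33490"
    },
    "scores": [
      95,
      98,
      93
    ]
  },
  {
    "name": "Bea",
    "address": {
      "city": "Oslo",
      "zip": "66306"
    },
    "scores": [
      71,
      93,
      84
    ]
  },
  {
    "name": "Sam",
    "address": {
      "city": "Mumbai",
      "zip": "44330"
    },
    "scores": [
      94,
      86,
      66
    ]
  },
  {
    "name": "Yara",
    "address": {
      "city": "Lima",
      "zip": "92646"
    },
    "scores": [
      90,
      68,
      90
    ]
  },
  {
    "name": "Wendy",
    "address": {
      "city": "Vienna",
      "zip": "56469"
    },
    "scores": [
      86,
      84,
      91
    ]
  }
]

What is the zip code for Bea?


Path: records[1].address.zip
Value: 66306

ANSWER: 66306


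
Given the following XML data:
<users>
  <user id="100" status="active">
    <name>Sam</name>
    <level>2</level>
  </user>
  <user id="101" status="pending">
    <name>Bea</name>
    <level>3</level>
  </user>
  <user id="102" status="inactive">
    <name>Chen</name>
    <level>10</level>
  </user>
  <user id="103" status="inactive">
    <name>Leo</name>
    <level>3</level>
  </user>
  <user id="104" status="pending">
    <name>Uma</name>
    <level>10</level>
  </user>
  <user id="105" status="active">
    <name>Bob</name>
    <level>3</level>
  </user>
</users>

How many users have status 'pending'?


Counting users with status='pending':
  Bea (id=101) -> MATCH
  Uma (id=104) -> MATCH
Count: 2

ANSWER: 2


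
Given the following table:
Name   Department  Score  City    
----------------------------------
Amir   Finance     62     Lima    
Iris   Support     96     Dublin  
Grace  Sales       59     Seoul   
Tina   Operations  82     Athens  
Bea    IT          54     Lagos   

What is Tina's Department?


Row 4: Tina
Department = Operations

ANSWER: Operations


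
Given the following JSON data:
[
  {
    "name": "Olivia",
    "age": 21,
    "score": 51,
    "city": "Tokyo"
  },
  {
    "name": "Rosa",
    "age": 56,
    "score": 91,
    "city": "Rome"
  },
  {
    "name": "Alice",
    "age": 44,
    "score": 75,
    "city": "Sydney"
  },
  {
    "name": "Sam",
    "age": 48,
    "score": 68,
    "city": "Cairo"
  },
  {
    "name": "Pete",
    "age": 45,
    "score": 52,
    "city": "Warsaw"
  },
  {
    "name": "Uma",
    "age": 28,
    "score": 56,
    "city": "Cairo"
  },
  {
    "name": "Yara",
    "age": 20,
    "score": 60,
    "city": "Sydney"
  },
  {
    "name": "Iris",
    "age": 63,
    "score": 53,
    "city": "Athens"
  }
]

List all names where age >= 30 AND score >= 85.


Checking both conditions:
  Olivia (age=21, score=51) -> no
  Rosa (age=56, score=91) -> YES
  Alice (age=44, score=75) -> no
  Sam (age=48, score=68) -> no
  Pete (age=45, score=52) -> no
  Uma (age=28, score=56) -> no
  Yara (age=20, score=60) -> no
  Iris (age=63, score=53) -> no


ANSWER: Rosa


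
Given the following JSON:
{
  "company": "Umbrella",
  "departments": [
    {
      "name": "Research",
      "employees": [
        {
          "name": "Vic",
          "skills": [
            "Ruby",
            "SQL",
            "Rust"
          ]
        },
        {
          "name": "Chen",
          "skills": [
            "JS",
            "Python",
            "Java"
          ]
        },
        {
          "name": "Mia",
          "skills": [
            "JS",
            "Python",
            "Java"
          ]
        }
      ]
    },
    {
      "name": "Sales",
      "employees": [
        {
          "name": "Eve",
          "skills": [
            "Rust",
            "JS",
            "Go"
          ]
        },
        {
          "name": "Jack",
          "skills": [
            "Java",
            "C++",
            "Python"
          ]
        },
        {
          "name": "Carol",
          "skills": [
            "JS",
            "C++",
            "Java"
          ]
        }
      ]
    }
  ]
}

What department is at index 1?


Path: departments[1].name
Value: Sales

ANSWER: Sales


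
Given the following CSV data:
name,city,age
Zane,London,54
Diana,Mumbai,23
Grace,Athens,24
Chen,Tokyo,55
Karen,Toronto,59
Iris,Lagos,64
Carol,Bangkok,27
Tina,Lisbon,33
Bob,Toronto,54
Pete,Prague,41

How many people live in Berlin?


Scanning city column for 'Berlin':
Total matches: 0

ANSWER: 0


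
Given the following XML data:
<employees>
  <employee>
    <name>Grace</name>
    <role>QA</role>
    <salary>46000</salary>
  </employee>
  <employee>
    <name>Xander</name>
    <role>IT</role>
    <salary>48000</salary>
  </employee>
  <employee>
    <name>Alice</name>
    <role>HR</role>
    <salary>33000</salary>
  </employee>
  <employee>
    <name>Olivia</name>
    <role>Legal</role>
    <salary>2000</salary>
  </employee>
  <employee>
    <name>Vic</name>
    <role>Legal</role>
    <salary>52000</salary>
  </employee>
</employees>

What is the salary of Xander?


Searching for <employee> with <name>Xander</name>
Found at position 2
<salary>48000</salary>

ANSWER: 48000


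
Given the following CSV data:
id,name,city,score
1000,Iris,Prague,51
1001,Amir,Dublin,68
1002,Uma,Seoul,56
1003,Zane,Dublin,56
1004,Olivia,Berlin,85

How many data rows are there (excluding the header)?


Counting rows (excluding header):
Header: id,name,city,score
Data rows: 5

ANSWER: 5


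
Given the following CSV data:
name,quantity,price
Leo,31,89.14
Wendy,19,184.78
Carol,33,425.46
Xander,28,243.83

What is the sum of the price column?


Values in 'price' column:
  Row 1: 89.14
  Row 2: 184.78
  Row 3: 425.46
  Row 4: 243.83
Sum = 89.14 + 184.78 + 425.46 + 243.83 = 943.21

ANSWER: 943.21


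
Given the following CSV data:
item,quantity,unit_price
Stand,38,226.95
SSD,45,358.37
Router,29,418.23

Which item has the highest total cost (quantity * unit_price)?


Computing row totals:
  Stand: 8624.1
  SSD: 16126.65
  Router: 12128.67
Maximum: SSD (16126.65)

ANSWER: SSD


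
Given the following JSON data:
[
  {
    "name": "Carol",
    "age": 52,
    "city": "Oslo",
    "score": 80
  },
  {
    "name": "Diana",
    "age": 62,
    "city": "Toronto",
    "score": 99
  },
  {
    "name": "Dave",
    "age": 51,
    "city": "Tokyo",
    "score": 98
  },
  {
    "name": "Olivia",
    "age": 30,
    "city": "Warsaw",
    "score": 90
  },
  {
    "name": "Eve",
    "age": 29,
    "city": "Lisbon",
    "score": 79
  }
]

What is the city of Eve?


Looking up record where name = Eve
Record index: 4
Field 'city' = Lisbon

ANSWER: Lisbon


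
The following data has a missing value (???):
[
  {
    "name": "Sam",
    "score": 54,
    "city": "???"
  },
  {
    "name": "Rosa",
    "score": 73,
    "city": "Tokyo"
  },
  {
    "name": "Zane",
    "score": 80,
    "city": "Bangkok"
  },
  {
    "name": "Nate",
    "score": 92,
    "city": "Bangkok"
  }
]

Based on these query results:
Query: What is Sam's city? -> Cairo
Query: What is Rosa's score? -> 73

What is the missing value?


The missing value is Sam's city
From query: Sam's city = Cairo

ANSWER: Cairo


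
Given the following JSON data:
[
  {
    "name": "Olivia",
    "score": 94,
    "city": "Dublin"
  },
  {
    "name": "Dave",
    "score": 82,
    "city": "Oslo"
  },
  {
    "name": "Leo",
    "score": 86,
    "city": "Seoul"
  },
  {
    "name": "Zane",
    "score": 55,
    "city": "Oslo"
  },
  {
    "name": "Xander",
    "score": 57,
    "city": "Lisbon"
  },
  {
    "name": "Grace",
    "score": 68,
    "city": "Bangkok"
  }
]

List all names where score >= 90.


Filtering records where score >= 90:
  Olivia (score=94) -> YES
  Dave (score=82) -> no
  Leo (score=86) -> no
  Zane (score=55) -> no
  Xander (score=57) -> no
  Grace (score=68) -> no


ANSWER: Olivia


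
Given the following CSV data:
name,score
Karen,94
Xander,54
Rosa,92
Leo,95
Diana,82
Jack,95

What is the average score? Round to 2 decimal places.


Scores: 94, 54, 92, 95, 82, 95
Sum = 512
Count = 6
Average = 512 / 6 = 85.33

ANSWER: 85.33


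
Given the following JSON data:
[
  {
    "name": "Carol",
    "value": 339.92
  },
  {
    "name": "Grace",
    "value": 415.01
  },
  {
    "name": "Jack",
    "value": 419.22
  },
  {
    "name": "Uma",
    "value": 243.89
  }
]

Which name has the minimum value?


Comparing values:
  Carol: 339.92
  Grace: 415.01
  Jack: 419.22
  Uma: 243.89
Minimum: Uma (243.89)

ANSWER: Uma


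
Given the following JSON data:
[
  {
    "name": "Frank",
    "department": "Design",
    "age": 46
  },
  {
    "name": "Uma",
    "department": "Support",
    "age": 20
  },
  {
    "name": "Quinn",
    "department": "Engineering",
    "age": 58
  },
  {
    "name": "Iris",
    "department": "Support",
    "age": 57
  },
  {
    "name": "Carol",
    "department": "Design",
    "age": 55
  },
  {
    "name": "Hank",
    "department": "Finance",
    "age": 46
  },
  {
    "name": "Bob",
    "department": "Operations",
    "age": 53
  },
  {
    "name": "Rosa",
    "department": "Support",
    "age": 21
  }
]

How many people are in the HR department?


Scanning records for department = HR
  No matches found
Count: 0

ANSWER: 0


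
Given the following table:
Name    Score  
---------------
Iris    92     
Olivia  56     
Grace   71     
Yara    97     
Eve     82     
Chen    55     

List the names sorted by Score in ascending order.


Sorting by Score (ascending):
  Chen: 55
  Olivia: 56
  Grace: 71
  Eve: 82
  Iris: 92
  Yara: 97


ANSWER: Chen, Olivia, Grace, Eve, Iris, Yara


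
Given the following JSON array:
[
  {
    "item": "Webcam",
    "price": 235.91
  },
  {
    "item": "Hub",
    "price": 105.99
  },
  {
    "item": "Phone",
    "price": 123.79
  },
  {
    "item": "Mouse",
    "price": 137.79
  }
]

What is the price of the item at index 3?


Array index 3 -> Mouse
price = 137.79

ANSWER: 137.79


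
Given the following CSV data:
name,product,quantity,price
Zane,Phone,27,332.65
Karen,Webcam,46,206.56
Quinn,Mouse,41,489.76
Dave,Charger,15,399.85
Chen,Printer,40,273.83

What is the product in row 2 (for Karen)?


Row 2: Karen
Column 'product' = Webcam

ANSWER: Webcam


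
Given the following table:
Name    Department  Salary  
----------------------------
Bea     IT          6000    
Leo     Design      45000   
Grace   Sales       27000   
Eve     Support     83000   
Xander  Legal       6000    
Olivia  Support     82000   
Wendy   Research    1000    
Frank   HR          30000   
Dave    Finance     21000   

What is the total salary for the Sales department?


Sales department members:
  Grace: 27000
Total = 27000 = 27000

ANSWER: 27000


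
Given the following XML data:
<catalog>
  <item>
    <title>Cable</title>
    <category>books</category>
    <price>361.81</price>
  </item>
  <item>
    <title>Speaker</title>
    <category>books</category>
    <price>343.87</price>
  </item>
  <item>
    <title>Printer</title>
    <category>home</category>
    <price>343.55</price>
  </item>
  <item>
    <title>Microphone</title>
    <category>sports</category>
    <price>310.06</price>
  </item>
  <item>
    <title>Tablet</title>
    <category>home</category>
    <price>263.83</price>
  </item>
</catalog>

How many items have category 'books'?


Scanning <item> elements for <category>books</category>:
  Item 1: Cable -> MATCH
  Item 2: Speaker -> MATCH
Count: 2

ANSWER: 2


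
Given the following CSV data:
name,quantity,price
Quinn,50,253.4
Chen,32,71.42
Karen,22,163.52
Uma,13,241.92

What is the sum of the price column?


Values in 'price' column:
  Row 1: 253.4
  Row 2: 71.42
  Row 3: 163.52
  Row 4: 241.92
Sum = 253.4 + 71.42 + 163.52 + 241.92 = 730.26

ANSWER: 730.26


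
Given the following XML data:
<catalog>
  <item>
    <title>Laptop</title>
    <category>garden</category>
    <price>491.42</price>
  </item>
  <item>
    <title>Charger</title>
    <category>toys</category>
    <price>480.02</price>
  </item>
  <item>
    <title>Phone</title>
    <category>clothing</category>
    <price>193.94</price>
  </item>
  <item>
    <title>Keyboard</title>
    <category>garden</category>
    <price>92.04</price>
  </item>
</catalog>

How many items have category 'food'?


Scanning <item> elements for <category>food</category>:
Count: 0

ANSWER: 0


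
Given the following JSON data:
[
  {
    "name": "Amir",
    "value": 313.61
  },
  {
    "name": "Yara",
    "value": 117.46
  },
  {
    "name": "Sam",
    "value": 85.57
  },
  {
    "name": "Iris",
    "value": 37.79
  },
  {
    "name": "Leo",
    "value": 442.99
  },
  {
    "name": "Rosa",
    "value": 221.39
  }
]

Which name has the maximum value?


Comparing values:
  Amir: 313.61
  Yara: 117.46
  Sam: 85.57
  Iris: 37.79
  Leo: 442.99
  Rosa: 221.39
Maximum: Leo (442.99)

ANSWER: Leo


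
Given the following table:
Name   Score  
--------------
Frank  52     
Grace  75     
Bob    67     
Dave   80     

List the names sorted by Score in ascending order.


Sorting by Score (ascending):
  Frank: 52
  Bob: 67
  Grace: 75
  Dave: 80


ANSWER: Frank, Bob, Grace, Dave


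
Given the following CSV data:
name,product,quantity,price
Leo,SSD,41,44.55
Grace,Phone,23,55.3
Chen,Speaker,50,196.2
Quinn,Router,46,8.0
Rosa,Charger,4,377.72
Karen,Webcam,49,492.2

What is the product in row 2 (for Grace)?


Row 2: Grace
Column 'product' = Phone

ANSWER: Phone


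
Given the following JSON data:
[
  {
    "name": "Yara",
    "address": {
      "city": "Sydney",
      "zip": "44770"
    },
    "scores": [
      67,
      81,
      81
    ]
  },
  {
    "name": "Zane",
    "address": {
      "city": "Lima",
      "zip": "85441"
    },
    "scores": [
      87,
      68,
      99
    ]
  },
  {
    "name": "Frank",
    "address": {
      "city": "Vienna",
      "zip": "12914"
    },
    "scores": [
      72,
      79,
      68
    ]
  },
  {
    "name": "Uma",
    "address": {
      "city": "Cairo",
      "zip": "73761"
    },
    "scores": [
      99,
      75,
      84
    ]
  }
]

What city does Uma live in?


Path: records[3].address.city
Value: Cairo

ANSWER: Cairo


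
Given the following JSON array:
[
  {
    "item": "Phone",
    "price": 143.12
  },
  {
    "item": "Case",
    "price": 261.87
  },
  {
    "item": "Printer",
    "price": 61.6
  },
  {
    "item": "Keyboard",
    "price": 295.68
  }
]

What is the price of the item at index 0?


Array index 0 -> Phone
price = 143.12

ANSWER: 143.12


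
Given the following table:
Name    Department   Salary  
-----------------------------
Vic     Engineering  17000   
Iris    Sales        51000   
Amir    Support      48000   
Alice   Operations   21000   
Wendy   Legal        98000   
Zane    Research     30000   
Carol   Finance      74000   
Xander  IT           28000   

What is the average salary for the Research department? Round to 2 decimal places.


Research department members:
  Zane: 30000
Sum = 30000
Count = 1
Average = 30000 / 1 = 30000.00

ANSWER: 30000.00


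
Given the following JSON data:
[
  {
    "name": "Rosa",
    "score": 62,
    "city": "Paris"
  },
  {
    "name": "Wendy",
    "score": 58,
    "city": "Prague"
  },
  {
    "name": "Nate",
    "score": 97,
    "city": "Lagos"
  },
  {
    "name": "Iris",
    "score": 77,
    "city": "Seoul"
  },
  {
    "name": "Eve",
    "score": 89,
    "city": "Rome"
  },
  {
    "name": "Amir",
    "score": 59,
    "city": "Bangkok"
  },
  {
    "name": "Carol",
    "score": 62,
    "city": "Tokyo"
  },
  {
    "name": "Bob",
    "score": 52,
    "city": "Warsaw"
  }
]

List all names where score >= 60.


Filtering records where score >= 60:
  Rosa (score=62) -> YES
  Wendy (score=58) -> no
  Nate (score=97) -> YES
  Iris (score=77) -> YES
  Eve (score=89) -> YES
  Amir (score=59) -> no
  Carol (score=62) -> YES
  Bob (score=52) -> no


ANSWER: Rosa, Nate, Iris, Eve, Carol


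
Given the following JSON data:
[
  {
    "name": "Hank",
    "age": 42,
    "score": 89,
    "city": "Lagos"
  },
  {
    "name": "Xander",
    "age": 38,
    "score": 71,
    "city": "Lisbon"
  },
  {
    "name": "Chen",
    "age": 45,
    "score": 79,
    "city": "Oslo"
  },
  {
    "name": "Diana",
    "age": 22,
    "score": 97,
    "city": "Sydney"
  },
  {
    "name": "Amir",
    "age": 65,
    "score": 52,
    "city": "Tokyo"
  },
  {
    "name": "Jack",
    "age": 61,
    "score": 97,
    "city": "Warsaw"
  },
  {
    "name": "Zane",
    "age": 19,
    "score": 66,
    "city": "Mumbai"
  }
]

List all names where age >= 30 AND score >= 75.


Checking both conditions:
  Hank (age=42, score=89) -> YES
  Xander (age=38, score=71) -> no
  Chen (age=45, score=79) -> YES
  Diana (age=22, score=97) -> no
  Amir (age=65, score=52) -> no
  Jack (age=61, score=97) -> YES
  Zane (age=19, score=66) -> no


ANSWER: Hank, Chen, Jack


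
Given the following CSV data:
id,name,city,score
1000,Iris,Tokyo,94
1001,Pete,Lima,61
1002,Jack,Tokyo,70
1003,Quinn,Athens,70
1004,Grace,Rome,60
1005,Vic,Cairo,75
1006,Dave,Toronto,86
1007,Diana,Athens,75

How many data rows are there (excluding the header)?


Counting rows (excluding header):
Header: id,name,city,score
Data rows: 8

ANSWER: 8


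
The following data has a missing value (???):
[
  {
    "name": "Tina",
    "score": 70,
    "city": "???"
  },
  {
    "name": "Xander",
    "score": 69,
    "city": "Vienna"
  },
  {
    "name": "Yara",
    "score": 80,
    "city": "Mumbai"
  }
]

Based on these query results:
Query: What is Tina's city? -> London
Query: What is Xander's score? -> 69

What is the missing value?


The missing value is Tina's city
From query: Tina's city = London

ANSWER: London


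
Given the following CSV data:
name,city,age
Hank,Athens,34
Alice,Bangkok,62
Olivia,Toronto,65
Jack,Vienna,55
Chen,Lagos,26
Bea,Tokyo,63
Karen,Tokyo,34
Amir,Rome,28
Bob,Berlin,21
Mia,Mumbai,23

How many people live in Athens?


Scanning city column for 'Athens':
  Row 1: Hank -> MATCH
Total matches: 1

ANSWER: 1


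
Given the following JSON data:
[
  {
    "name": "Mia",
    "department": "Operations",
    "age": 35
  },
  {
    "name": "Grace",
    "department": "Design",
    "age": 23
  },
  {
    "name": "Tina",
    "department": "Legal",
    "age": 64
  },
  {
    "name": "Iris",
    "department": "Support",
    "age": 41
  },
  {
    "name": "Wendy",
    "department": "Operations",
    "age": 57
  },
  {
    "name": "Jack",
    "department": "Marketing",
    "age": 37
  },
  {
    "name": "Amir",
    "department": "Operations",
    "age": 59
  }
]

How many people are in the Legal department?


Scanning records for department = Legal
  Record 2: Tina
Count: 1

ANSWER: 1


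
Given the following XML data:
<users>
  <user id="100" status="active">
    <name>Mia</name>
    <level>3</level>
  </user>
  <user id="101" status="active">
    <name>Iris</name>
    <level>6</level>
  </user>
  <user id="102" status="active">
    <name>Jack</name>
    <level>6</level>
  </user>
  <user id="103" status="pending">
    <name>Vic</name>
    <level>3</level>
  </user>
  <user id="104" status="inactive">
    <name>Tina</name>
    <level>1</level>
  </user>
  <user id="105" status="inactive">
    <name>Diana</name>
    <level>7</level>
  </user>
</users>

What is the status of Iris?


Finding user with name = Iris
user id="101" status="active"

ANSWER: active


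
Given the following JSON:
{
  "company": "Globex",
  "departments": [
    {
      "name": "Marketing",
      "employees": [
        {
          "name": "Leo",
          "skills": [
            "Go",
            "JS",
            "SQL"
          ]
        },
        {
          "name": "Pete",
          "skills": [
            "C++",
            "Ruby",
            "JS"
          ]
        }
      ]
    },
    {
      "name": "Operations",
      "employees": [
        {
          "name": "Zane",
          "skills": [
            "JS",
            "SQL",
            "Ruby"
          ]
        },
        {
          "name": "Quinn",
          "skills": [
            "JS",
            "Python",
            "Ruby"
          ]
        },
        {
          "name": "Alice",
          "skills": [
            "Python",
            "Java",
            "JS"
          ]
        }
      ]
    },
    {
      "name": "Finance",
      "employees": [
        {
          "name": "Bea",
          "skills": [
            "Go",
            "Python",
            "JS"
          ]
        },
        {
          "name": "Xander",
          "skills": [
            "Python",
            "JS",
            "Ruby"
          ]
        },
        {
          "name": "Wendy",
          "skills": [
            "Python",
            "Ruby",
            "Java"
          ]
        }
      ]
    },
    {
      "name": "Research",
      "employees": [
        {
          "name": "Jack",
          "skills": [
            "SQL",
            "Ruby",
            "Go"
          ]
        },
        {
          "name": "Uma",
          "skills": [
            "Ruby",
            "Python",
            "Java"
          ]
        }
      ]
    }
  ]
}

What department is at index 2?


Path: departments[2].name
Value: Finance

ANSWER: Finance


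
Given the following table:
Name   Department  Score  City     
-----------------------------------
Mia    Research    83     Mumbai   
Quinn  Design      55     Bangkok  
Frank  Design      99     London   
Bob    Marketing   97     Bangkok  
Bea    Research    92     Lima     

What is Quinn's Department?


Row 2: Quinn
Department = Design

ANSWER: Design


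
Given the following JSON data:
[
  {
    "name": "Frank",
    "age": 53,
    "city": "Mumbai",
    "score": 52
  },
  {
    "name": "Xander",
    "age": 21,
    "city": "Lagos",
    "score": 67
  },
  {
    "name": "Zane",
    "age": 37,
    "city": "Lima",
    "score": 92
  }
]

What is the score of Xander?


Looking up record where name = Xander
Record index: 1
Field 'score' = 67

ANSWER: 67


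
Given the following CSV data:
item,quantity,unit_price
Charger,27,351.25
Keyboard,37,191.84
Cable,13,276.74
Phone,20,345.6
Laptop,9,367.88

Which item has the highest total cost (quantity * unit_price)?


Computing row totals:
  Charger: 9483.75
  Keyboard: 7098.08
  Cable: 3597.62
  Phone: 6912.0
  Laptop: 3310.92
Maximum: Charger (9483.75)

ANSWER: Charger


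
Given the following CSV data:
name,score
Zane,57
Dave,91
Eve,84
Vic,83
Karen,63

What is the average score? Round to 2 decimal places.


Scores: 57, 91, 84, 83, 63
Sum = 378
Count = 5
Average = 378 / 5 = 75.60

ANSWER: 75.60


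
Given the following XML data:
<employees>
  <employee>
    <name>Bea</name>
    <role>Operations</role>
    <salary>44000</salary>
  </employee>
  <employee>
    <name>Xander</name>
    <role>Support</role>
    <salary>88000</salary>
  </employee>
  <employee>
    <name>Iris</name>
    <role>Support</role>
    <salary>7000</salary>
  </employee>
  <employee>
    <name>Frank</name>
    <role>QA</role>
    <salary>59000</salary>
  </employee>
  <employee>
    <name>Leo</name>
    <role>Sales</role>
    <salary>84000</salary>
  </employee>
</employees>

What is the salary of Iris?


Searching for <employee> with <name>Iris</name>
Found at position 3
<salary>7000</salary>

ANSWER: 7000


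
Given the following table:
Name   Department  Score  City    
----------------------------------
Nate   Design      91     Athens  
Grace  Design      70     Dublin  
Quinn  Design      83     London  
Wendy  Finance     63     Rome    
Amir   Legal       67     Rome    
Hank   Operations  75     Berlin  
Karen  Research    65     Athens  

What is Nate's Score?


Row 1: Nate
Score = 91

ANSWER: 91


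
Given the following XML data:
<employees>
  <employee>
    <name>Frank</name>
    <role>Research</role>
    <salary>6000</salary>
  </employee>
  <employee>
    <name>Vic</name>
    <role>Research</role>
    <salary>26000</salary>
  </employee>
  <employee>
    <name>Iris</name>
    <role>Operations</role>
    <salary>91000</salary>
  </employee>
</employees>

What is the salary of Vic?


Searching for <employee> with <name>Vic</name>
Found at position 2
<salary>26000</salary>

ANSWER: 26000


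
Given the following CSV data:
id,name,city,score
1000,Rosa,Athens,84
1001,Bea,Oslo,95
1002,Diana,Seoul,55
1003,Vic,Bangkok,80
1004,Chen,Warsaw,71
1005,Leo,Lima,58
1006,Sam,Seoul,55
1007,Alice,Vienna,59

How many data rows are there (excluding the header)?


Counting rows (excluding header):
Header: id,name,city,score
Data rows: 8

ANSWER: 8


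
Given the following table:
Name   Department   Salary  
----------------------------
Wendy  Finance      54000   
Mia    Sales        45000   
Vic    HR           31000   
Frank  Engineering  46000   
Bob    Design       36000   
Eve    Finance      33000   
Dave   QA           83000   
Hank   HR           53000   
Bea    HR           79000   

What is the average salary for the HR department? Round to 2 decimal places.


HR department members:
  Vic: 31000
  Hank: 53000
  Bea: 79000
Sum = 163000
Count = 3
Average = 163000 / 3 = 54333.33

ANSWER: 54333.33


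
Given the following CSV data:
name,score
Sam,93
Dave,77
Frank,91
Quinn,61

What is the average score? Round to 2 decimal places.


Scores: 93, 77, 91, 61
Sum = 322
Count = 4
Average = 322 / 4 = 80.50

ANSWER: 80.50


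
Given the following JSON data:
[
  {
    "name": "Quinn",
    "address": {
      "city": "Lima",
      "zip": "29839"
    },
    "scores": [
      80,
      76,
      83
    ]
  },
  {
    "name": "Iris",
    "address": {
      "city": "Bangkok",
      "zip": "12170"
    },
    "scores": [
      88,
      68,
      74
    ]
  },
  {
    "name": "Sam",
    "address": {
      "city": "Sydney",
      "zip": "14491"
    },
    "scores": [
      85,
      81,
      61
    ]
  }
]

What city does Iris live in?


Path: records[1].address.city
Value: Bangkok

ANSWER: Bangkok


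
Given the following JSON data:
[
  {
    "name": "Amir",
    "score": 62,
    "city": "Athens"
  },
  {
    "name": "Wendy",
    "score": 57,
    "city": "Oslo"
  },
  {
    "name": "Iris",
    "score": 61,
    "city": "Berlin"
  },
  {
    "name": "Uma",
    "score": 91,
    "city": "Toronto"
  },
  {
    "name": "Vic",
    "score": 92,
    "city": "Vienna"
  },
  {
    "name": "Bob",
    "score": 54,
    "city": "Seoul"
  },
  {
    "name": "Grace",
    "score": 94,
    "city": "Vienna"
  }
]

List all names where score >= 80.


Filtering records where score >= 80:
  Amir (score=62) -> no
  Wendy (score=57) -> no
  Iris (score=61) -> no
  Uma (score=91) -> YES
  Vic (score=92) -> YES
  Bob (score=54) -> no
  Grace (score=94) -> YES


ANSWER: Uma, Vic, Grace


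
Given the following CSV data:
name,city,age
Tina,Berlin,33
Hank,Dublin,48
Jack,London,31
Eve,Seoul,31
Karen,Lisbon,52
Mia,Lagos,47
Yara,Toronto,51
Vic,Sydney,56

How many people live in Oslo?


Scanning city column for 'Oslo':
Total matches: 0

ANSWER: 0


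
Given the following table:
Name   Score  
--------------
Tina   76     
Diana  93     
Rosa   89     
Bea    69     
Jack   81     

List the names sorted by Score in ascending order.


Sorting by Score (ascending):
  Bea: 69
  Tina: 76
  Jack: 81
  Rosa: 89
  Diana: 93


ANSWER: Bea, Tina, Jack, Rosa, Diana


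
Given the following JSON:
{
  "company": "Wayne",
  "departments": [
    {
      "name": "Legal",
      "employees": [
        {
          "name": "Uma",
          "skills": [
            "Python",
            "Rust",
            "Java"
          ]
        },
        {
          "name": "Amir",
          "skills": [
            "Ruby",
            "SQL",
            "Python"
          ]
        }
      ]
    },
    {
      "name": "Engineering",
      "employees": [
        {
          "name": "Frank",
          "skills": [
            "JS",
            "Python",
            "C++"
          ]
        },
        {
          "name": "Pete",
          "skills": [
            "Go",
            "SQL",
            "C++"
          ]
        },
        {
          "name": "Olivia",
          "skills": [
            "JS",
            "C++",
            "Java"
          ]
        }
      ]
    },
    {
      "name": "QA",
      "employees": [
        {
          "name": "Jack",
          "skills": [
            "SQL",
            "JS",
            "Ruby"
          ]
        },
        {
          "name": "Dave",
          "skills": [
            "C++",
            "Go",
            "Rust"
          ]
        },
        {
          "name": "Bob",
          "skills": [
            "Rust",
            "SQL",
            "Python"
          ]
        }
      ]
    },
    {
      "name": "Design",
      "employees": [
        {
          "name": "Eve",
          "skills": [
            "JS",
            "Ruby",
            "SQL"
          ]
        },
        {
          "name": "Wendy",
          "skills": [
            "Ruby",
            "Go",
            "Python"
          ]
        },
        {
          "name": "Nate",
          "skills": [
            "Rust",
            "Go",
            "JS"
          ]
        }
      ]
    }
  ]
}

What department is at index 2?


Path: departments[2].name
Value: QA

ANSWER: QA


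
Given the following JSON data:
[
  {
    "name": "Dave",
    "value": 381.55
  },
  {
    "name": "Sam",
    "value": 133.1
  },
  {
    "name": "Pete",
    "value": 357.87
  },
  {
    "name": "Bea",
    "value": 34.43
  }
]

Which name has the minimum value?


Comparing values:
  Dave: 381.55
  Sam: 133.1
  Pete: 357.87
  Bea: 34.43
Minimum: Bea (34.43)

ANSWER: Bea


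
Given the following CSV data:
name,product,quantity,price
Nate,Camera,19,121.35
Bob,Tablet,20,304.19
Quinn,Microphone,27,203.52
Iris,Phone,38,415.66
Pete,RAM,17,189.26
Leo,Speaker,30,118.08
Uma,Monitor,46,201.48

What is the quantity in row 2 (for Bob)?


Row 2: Bob
Column 'quantity' = 20

ANSWER: 20


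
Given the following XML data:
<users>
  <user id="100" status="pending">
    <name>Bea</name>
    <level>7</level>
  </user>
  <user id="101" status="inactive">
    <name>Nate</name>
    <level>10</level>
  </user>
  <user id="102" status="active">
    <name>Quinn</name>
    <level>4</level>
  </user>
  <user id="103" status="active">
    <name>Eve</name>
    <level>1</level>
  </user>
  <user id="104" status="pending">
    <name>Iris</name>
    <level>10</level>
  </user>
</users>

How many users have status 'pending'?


Counting users with status='pending':
  Bea (id=100) -> MATCH
  Iris (id=104) -> MATCH
Count: 2

ANSWER: 2


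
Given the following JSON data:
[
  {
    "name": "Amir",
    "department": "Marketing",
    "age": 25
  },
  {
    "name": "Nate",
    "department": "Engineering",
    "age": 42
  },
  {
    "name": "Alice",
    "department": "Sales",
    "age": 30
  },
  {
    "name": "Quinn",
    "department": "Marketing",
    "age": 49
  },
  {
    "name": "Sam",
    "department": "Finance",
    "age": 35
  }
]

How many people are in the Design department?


Scanning records for department = Design
  No matches found
Count: 0

ANSWER: 0


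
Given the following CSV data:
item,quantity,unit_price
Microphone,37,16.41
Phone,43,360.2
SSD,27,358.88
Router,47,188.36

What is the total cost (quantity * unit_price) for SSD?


Row: SSD
quantity = 27
unit_price = 358.88
total = 27 * 358.88 = 9689.76

ANSWER: 9689.76


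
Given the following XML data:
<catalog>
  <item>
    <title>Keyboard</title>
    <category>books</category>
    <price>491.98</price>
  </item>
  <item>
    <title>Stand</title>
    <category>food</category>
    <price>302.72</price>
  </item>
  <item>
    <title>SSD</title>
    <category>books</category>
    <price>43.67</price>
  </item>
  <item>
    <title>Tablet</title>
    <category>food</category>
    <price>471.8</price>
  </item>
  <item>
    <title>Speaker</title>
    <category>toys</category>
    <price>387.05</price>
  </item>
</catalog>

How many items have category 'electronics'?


Scanning <item> elements for <category>electronics</category>:
Count: 0

ANSWER: 0


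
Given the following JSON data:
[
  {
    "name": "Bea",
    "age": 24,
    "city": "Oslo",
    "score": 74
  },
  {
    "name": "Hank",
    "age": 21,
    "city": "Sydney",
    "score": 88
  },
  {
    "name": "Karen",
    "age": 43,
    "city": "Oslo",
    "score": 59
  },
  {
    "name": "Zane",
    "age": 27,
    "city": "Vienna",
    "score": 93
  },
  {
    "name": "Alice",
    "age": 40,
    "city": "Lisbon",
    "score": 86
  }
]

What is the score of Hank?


Looking up record where name = Hank
Record index: 1
Field 'score' = 88

ANSWER: 88


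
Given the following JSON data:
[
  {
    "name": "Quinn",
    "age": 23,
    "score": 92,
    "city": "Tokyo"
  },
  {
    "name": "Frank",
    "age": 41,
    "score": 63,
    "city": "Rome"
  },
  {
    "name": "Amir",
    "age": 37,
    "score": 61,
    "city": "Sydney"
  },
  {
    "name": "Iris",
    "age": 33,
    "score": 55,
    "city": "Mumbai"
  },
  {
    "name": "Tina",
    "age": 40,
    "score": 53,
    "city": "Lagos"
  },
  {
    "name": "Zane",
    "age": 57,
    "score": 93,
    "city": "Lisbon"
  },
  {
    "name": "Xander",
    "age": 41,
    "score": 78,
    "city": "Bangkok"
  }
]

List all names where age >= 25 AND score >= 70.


Checking both conditions:
  Quinn (age=23, score=92) -> no
  Frank (age=41, score=63) -> no
  Amir (age=37, score=61) -> no
  Iris (age=33, score=55) -> no
  Tina (age=40, score=53) -> no
  Zane (age=57, score=93) -> YES
  Xander (age=41, score=78) -> YES


ANSWER: Zane, Xander


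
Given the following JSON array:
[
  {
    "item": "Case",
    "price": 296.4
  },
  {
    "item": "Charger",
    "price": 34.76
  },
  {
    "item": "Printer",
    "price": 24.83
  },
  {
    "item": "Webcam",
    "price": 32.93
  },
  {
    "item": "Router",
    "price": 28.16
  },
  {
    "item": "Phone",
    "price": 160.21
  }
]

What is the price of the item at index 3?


Array index 3 -> Webcam
price = 32.93

ANSWER: 32.93


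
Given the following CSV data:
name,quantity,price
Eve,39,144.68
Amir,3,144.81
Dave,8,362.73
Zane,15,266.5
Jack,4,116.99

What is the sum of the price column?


Values in 'price' column:
  Row 1: 144.68
  Row 2: 144.81
  Row 3: 362.73
  Row 4: 266.5
  Row 5: 116.99
Sum = 144.68 + 144.81 + 362.73 + 266.5 + 116.99 = 1035.71

ANSWER: 1035.71


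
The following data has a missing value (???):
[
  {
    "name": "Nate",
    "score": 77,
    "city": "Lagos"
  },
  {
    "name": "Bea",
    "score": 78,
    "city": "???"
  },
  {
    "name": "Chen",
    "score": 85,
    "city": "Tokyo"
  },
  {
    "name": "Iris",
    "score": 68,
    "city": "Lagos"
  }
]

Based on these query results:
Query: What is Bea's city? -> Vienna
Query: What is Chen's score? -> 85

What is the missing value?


The missing value is Bea's city
From query: Bea's city = Vienna

ANSWER: Vienna


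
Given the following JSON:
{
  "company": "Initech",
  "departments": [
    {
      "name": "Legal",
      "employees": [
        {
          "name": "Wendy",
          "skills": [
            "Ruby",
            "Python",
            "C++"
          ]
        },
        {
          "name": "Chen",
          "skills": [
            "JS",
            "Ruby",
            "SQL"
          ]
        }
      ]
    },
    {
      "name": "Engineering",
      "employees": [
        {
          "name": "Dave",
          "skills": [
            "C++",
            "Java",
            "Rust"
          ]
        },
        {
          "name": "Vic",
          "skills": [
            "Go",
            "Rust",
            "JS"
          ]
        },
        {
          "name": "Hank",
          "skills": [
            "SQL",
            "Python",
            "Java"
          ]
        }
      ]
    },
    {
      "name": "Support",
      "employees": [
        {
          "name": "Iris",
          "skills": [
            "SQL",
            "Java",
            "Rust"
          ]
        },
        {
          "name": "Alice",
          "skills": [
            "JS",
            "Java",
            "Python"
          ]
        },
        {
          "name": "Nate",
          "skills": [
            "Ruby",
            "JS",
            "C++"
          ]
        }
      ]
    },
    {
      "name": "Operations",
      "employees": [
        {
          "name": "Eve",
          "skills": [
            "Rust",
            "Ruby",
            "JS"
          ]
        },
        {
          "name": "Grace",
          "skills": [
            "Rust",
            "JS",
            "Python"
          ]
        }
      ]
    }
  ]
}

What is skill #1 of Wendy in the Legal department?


Path: departments[0].employees[0].skills[0]
Value: Ruby

ANSWER: Ruby
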